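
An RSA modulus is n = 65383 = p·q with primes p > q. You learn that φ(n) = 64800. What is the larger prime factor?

433

φ(n) = (p−1)(q−1) = n − (p+q) + 1, so p + q = 65383 − 64800 + 1 = 584.
p and q are the roots of t² − 584t + 65383 = 0.
Discriminant: 584² − 4·65383 = 341056 − 261532 = 79524; √79524 = 282.
q = (584 − 282)/2 = 151, p = (584 + 282)/2 = 433.
Check: 151 · 433 = 65383.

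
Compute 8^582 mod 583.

196

8^1 ≡ 8 (mod 583)
8^2 ≡ 8^2 = 64 ≡ 64 (mod 583)
8^4 ≡ 64^2 = 4096 ≡ 15 (mod 583)
8^8 ≡ 15^2 = 225 ≡ 225 (mod 583)
8^16 ≡ 225^2 = 50625 ≡ 487 (mod 583)
8^32 ≡ 487^2 = 237169 ≡ 471 (mod 583)
8^64 ≡ 471^2 = 221841 ≡ 301 (mod 583)
8^128 ≡ 301^2 = 90601 ≡ 236 (mod 583)
8^256 ≡ 236^2 = 55696 ≡ 311 (mod 583)
8^512 ≡ 311^2 = 96721 ≡ 526 (mod 583)
582 = 512 + 64 + 4 + 2 in binary powers of 2.
So 8^582 ≡ 526 · 301 · 15 · 64 ≡ 196 (mod 583).
Since 196 ≠ 1, base 8 is a Fermat witness: 583 is composite.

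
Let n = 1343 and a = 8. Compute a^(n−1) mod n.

8^1 ≡ 8 (mod 1343)
8^2 ≡ 8^2 = 64 ≡ 64 (mod 1343)
8^4 ≡ 64^2 = 4096 ≡ 67 (mod 1343)
8^8 ≡ 67^2 = 4489 ≡ 460 (mod 1343)
8^16 ≡ 460^2 = 211600 ≡ 749 (mod 1343)
8^32 ≡ 749^2 = 561001 ≡ 970 (mod 1343)
8^64 ≡ 970^2 = 940900 ≡ 800 (mod 1343)
8^128 ≡ 800^2 = 640000 ≡ 732 (mod 1343)
8^256 ≡ 732^2 = 535824 ≡ 1310 (mod 1343)
8^512 ≡ 1310^2 = 1716100 ≡ 1089 (mod 1343)
8^1024 ≡ 1089^2 = 1185921 ≡ 52 (mod 1343)
1342 = 1024 + 256 + 32 + 16 + 8 + 4 + 2 in binary powers of 2.
So 8^1342 ≡ 52 · 1310 · 970 · 749 · 460 · 67 · 64 ≡ 38 (mod 1343).
Since 38 ≠ 1, base 8 is a Fermat witness: 1343 is composite.

38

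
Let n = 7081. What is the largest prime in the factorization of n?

7081 = 73 · 97
97 is prime.
So 7081 = 73 · 97; the largest prime factor is 97.

97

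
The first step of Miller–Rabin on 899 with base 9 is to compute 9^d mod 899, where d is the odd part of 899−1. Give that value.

899 − 1 = 898 = 2^1 · 449, so d = 449.
9^1 ≡ 9 (mod 899)
9^2 ≡ 9^2 = 81 ≡ 81 (mod 899)
9^4 ≡ 81^2 = 6561 ≡ 268 (mod 899)
9^8 ≡ 268^2 = 71824 ≡ 803 (mod 899)
9^16 ≡ 803^2 = 644809 ≡ 226 (mod 899)
9^32 ≡ 226^2 = 51076 ≡ 732 (mod 899)
9^64 ≡ 732^2 = 535824 ≡ 20 (mod 899)
9^128 ≡ 20^2 = 400 ≡ 400 (mod 899)
9^256 ≡ 400^2 = 160000 ≡ 877 (mod 899)
449 = 256 + 128 + 64 + 1 in binary powers of 2.
So 9^449 ≡ 877 · 400 · 20 · 9 ≡ 38 (mod 899).
Squaring chain: 38; never reaches −1, so base 9 is a Miller–Rabin witness that 899 is composite.

38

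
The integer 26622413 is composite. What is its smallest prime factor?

26622413 is odd.
Digit sum 26, not divisible by 3.
Ends in 3: not divisible by 5.
7: 26622413 = 7·3803201 + 6
11: 26622413 = 11·2420219 + 4
13: 26622413 = 13·2047877 + 12
17: 26622413 = 17·1566024 + 5
19: 26622413 = 19·1401179 + 12
23: 26622413 = 23·1157496 + 5
29: 26622413 = 29·918014 + 7
31: 26622413 = 31·858787 + 16
37: 26622413 = 37·719524 + 25
41: 26622413 = 41·649327 + 6
43: 26622413 = 43·619125 + 38
47: 26622413 = 47·566434 + 15
53: 26622413 = 53·502309 + 36
59: 26622413 = 59·451227 + 20
61: 26622413 = 61·436433

61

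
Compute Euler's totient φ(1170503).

Factor: 1170503 = 43 · 163 · 167.
φ(1170503) = (43−1) · (163−1) · (167−1) = 42 · 162 · 166 = 1129464.

1129464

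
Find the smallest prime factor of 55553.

73

55553 is odd.
Digit sum 23, not divisible by 3.
Ends in 3: not divisible by 5.
7: 55553 = 7·7936 + 1
11: 55553 = 11·5050 + 3
13: 55553 = 13·4273 + 4
17: 55553 = 17·3267 + 14
19: 55553 = 19·2923 + 16
23: 55553 = 23·2415 + 8
29: 55553 = 29·1915 + 18
31: 55553 = 31·1792 + 1
37: 55553 = 37·1501 + 16
41: 55553 = 41·1354 + 39
43: 55553 = 43·1291 + 40
47: 55553 = 47·1181 + 46
53: 55553 = 53·1048 + 9
59: 55553 = 59·941 + 34
61: 55553 = 61·910 + 43
67: 55553 = 67·829 + 10
71: 55553 = 71·782 + 31
73: 55553 = 73·761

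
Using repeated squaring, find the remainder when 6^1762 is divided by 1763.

6^1 ≡ 6 (mod 1763)
6^2 ≡ 6^2 = 36 ≡ 36 (mod 1763)
6^4 ≡ 36^2 = 1296 ≡ 1296 (mod 1763)
6^8 ≡ 1296^2 = 1679616 ≡ 1240 (mod 1763)
6^16 ≡ 1240^2 = 1537600 ≡ 264 (mod 1763)
6^32 ≡ 264^2 = 69696 ≡ 939 (mod 1763)
6^64 ≡ 939^2 = 881721 ≡ 221 (mod 1763)
6^128 ≡ 221^2 = 48841 ≡ 1240 (mod 1763)
6^256 ≡ 1240^2 = 1537600 ≡ 264 (mod 1763)
6^512 ≡ 264^2 = 69696 ≡ 939 (mod 1763)
6^1024 ≡ 939^2 = 881721 ≡ 221 (mod 1763)
1762 = 1024 + 512 + 128 + 64 + 32 + 2 in binary powers of 2.
So 6^1762 ≡ 221 · 939 · 1240 · 221 · 939 · 36 ≡ 651 (mod 1763).
Since 651 ≠ 1, base 6 is a Fermat witness: 1763 is composite.

651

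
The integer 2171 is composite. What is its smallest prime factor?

2171 is odd.
Digit sum 11, not divisible by 3.
Ends in 1: not divisible by 5.
7: 2171 = 7·310 + 1
11: 2171 = 11·197 + 4
13: 2171 = 13·167

13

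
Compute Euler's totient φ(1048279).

Factor: 1048279 = 97 · 101 · 107.
φ(1048279) = (97−1) · (101−1) · (107−1) = 96 · 100 · 106 = 1017600.

1017600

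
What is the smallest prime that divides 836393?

836393 is odd.
Digit sum 32, not divisible by 3.
Ends in 3: not divisible by 5.
7: 836393 = 7·119484 + 5
11: 836393 = 11·76035 + 8
13: 836393 = 13·64337 + 12
17: 836393 = 17·49199 + 10
19: 836393 = 19·44020 + 13
23: 836393 = 23·36364 + 21
29: 836393 = 29·28841 + 4
31: 836393 = 31·26980 + 13
37: 836393 = 37·22605 + 8
41: 836393 = 41·20399 + 34
43: 836393 = 43·19451

43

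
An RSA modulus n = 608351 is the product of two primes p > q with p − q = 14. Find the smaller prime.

Since p = q + 14, we have 608351 = q(q + 14), so q² + 14q − 608351 = 0.
Discriminant: 14² + 4·608351 = 196 + 2433404 = 2433600; √2433600 = 1560.
q = (−14 + 1560)/2 = 773, and p = q + 14 = 787.
Check: 773 · 787 = 608351.

773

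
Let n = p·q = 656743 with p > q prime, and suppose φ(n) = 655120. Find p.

φ(n) = (p−1)(q−1) = n − (p+q) + 1, so p + q = 656743 − 655120 + 1 = 1624.
p and q are the roots of t² − 1624t + 656743 = 0.
Discriminant: 1624² − 4·656743 = 2637376 − 2626972 = 10404; √10404 = 102.
q = (1624 − 102)/2 = 761, p = (1624 + 102)/2 = 863.
Check: 761 · 863 = 656743.

863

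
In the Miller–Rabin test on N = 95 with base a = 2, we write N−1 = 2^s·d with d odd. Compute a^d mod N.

53

95 − 1 = 94 = 2^1 · 47, so d = 47.
2^1 ≡ 2 (mod 95)
2^2 ≡ 2^2 = 4 ≡ 4 (mod 95)
2^4 ≡ 4^2 = 16 ≡ 16 (mod 95)
2^8 ≡ 16^2 = 256 ≡ 66 (mod 95)
2^16 ≡ 66^2 = 4356 ≡ 81 (mod 95)
2^32 ≡ 81^2 = 6561 ≡ 6 (mod 95)
47 = 32 + 8 + 4 + 2 + 1 in binary powers of 2.
So 2^47 ≡ 6 · 66 · 16 · 4 · 2 ≡ 53 (mod 95).
Squaring chain: 53; never reaches −1, so base 2 is a Miller–Rabin witness that 95 is composite.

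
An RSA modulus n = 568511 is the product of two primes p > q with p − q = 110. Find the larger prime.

Since p = q + 110, we have 568511 = q(q + 110), so q² + 110q − 568511 = 0.
Discriminant: 110² + 4·568511 = 12100 + 2274044 = 2286144; √2286144 = 1512.
q = (−110 + 1512)/2 = 701, and p = q + 110 = 811.
Check: 701 · 811 = 568511.

811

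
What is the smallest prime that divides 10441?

53

10441 is odd.
Digit sum 10, not divisible by 3.
Ends in 1: not divisible by 5.
7: 10441 = 7·1491 + 4
11: 10441 = 11·949 + 2
13: 10441 = 13·803 + 2
17: 10441 = 17·614 + 3
19: 10441 = 19·549 + 10
23: 10441 = 23·453 + 22
29: 10441 = 29·360 + 1
31: 10441 = 31·336 + 25
37: 10441 = 37·282 + 7
41: 10441 = 41·254 + 27
43: 10441 = 43·242 + 35
47: 10441 = 47·222 + 7
53: 10441 = 53·197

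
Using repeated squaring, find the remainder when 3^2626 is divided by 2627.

1920

3^1 ≡ 3 (mod 2627)
3^2 ≡ 3^2 = 9 ≡ 9 (mod 2627)
3^4 ≡ 9^2 = 81 ≡ 81 (mod 2627)
3^8 ≡ 81^2 = 6561 ≡ 1307 (mod 2627)
3^16 ≡ 1307^2 = 1708249 ≡ 699 (mod 2627)
3^32 ≡ 699^2 = 488601 ≡ 2606 (mod 2627)
3^64 ≡ 2606^2 = 6791236 ≡ 441 (mod 2627)
3^128 ≡ 441^2 = 194481 ≡ 83 (mod 2627)
3^256 ≡ 83^2 = 6889 ≡ 1635 (mod 2627)
3^512 ≡ 1635^2 = 2673225 ≡ 1566 (mod 2627)
3^1024 ≡ 1566^2 = 2452356 ≡ 1365 (mod 2627)
3^2048 ≡ 1365^2 = 1863225 ≡ 682 (mod 2627)
2626 = 2048 + 512 + 64 + 2 in binary powers of 2.
So 3^2626 ≡ 682 · 1566 · 441 · 9 ≡ 1920 (mod 2627).
Since 1920 ≠ 1, base 3 is a Fermat witness: 2627 is composite.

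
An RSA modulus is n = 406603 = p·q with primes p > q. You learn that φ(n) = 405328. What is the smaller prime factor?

617

φ(n) = (p−1)(q−1) = n − (p+q) + 1, so p + q = 406603 − 405328 + 1 = 1276.
p and q are the roots of t² − 1276t + 406603 = 0.
Discriminant: 1276² − 4·406603 = 1628176 − 1626412 = 1764; √1764 = 42.
q = (1276 − 42)/2 = 617, p = (1276 + 42)/2 = 659.
Check: 617 · 659 = 406603.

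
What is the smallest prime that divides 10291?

10291 is odd.
Digit sum 13, not divisible by 3.
Ends in 1: not divisible by 5.
7: 10291 = 7·1470 + 1
11: 10291 = 11·935 + 6
13: 10291 = 13·791 + 8
17: 10291 = 17·605 + 6
19: 10291 = 19·541 + 12
23: 10291 = 23·447 + 10
29: 10291 = 29·354 + 25
31: 10291 = 31·331 + 30
37: 10291 = 37·278 + 5
41: 10291 = 41·251

41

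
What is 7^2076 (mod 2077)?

7^1 ≡ 7 (mod 2077)
7^2 ≡ 7^2 = 49 ≡ 49 (mod 2077)
7^4 ≡ 49^2 = 2401 ≡ 324 (mod 2077)
7^8 ≡ 324^2 = 104976 ≡ 1126 (mod 2077)
7^16 ≡ 1126^2 = 1267876 ≡ 906 (mod 2077)
7^32 ≡ 906^2 = 820836 ≡ 421 (mod 2077)
7^64 ≡ 421^2 = 177241 ≡ 696 (mod 2077)
7^128 ≡ 696^2 = 484416 ≡ 475 (mod 2077)
7^256 ≡ 475^2 = 225625 ≡ 1309 (mod 2077)
7^512 ≡ 1309^2 = 1713481 ≡ 2033 (mod 2077)
7^1024 ≡ 2033^2 = 4133089 ≡ 1936 (mod 2077)
7^2048 ≡ 1936^2 = 3748096 ≡ 1188 (mod 2077)
2076 = 2048 + 16 + 8 + 4 in binary powers of 2.
So 7^2076 ≡ 1188 · 906 · 1126 · 324 ≡ 159 (mod 2077).
Since 159 ≠ 1, base 7 is a Fermat witness: 2077 is composite.

159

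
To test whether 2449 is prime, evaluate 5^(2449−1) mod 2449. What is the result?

5^1 ≡ 5 (mod 2449)
5^2 ≡ 5^2 = 25 ≡ 25 (mod 2449)
5^4 ≡ 25^2 = 625 ≡ 625 (mod 2449)
5^8 ≡ 625^2 = 390625 ≡ 1234 (mod 2449)
5^16 ≡ 1234^2 = 1522756 ≡ 1927 (mod 2449)
5^32 ≡ 1927^2 = 3713329 ≡ 645 (mod 2449)
5^64 ≡ 645^2 = 416025 ≡ 2144 (mod 2449)
5^128 ≡ 2144^2 = 4596736 ≡ 2412 (mod 2449)
5^256 ≡ 2412^2 = 5817744 ≡ 1369 (mod 2449)
5^512 ≡ 1369^2 = 1874161 ≡ 676 (mod 2449)
5^1024 ≡ 676^2 = 456976 ≡ 1462 (mod 2449)
5^2048 ≡ 1462^2 = 2137444 ≡ 1916 (mod 2449)
2448 = 2048 + 256 + 128 + 16 in binary powers of 2.
So 5^2448 ≡ 1916 · 1369 · 2412 · 1927 ≡ 1985 (mod 2449).
Since 1985 ≠ 1, base 5 is a Fermat witness: 2449 is composite.

1985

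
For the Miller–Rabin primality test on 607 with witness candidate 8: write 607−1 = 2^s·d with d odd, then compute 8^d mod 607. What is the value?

607 − 1 = 606 = 2^1 · 303, so d = 303.
8^1 ≡ 8 (mod 607)
8^2 ≡ 8^2 = 64 ≡ 64 (mod 607)
8^4 ≡ 64^2 = 4096 ≡ 454 (mod 607)
8^8 ≡ 454^2 = 206116 ≡ 343 (mod 607)
8^16 ≡ 343^2 = 117649 ≡ 498 (mod 607)
8^32 ≡ 498^2 = 248004 ≡ 348 (mod 607)
8^64 ≡ 348^2 = 121104 ≡ 311 (mod 607)
8^128 ≡ 311^2 = 96721 ≡ 208 (mod 607)
8^256 ≡ 208^2 = 43264 ≡ 167 (mod 607)
303 = 256 + 32 + 8 + 4 + 2 + 1 in binary powers of 2.
So 8^303 ≡ 167 · 348 · 343 · 454 · 64 · 8 ≡ 1 (mod 607).
Since 8^d ≡ 1 (mod 607), base 8 does not prove 607 composite.

1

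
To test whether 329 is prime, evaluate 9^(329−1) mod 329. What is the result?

9^1 ≡ 9 (mod 329)
9^2 ≡ 9^2 = 81 ≡ 81 (mod 329)
9^4 ≡ 81^2 = 6561 ≡ 310 (mod 329)
9^8 ≡ 310^2 = 96100 ≡ 32 (mod 329)
9^16 ≡ 32^2 = 1024 ≡ 37 (mod 329)
9^32 ≡ 37^2 = 1369 ≡ 53 (mod 329)
9^64 ≡ 53^2 = 2809 ≡ 177 (mod 329)
9^128 ≡ 177^2 = 31329 ≡ 74 (mod 329)
9^256 ≡ 74^2 = 5476 ≡ 212 (mod 329)
328 = 256 + 64 + 8 in binary powers of 2.
So 9^328 ≡ 212 · 177 · 32 ≡ 247 (mod 329).
Since 247 ≠ 1, base 9 is a Fermat witness: 329 is composite.

247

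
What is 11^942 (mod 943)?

453

11^1 ≡ 11 (mod 943)
11^2 ≡ 11^2 = 121 ≡ 121 (mod 943)
11^4 ≡ 121^2 = 14641 ≡ 496 (mod 943)
11^8 ≡ 496^2 = 246016 ≡ 836 (mod 943)
11^16 ≡ 836^2 = 698896 ≡ 133 (mod 943)
11^32 ≡ 133^2 = 17689 ≡ 715 (mod 943)
11^64 ≡ 715^2 = 511225 ≡ 119 (mod 943)
11^128 ≡ 119^2 = 14161 ≡ 16 (mod 943)
11^256 ≡ 16^2 = 256 ≡ 256 (mod 943)
11^512 ≡ 256^2 = 65536 ≡ 469 (mod 943)
942 = 512 + 256 + 128 + 32 + 8 + 4 + 2 in binary powers of 2.
So 11^942 ≡ 469 · 256 · 16 · 715 · 836 · 496 · 121 ≡ 453 (mod 943).
Since 453 ≠ 1, base 11 is a Fermat witness: 943 is composite.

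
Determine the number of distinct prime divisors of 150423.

150423 = 3 · 50141
50141 = 7 · 7163
7163 = 13 · 551
551 = 19 · 29
150423 = 3 · 7 · 13 · 19 · 29, which has 5 distinct prime factors.

5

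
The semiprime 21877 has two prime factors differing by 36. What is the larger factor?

167

Since p = q + 36, we have 21877 = q(q + 36), so q² + 36q − 21877 = 0.
Discriminant: 36² + 4·21877 = 1296 + 87508 = 88804; √88804 = 298.
q = (−36 + 298)/2 = 131, and p = q + 36 = 167.
Check: 131 · 167 = 21877.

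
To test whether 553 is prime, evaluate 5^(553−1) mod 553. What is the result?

5^1 ≡ 5 (mod 553)
5^2 ≡ 5^2 = 25 ≡ 25 (mod 553)
5^4 ≡ 25^2 = 625 ≡ 72 (mod 553)
5^8 ≡ 72^2 = 5184 ≡ 207 (mod 553)
5^16 ≡ 207^2 = 42849 ≡ 268 (mod 553)
5^32 ≡ 268^2 = 71824 ≡ 487 (mod 553)
5^64 ≡ 487^2 = 237169 ≡ 485 (mod 553)
5^128 ≡ 485^2 = 235225 ≡ 200 (mod 553)
5^256 ≡ 200^2 = 40000 ≡ 184 (mod 553)
5^512 ≡ 184^2 = 33856 ≡ 123 (mod 553)
552 = 512 + 32 + 8 in binary powers of 2.
So 5^552 ≡ 123 · 487 · 207 ≡ 141 (mod 553).
Since 141 ≠ 1, base 5 is a Fermat witness: 553 is composite.

141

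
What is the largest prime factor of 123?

41

123 = 3 · 41
41 is prime.
So 123 = 3 · 41; the largest prime factor is 41.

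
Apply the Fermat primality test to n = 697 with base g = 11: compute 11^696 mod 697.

11^1 ≡ 11 (mod 697)
11^2 ≡ 11^2 = 121 ≡ 121 (mod 697)
11^4 ≡ 121^2 = 14641 ≡ 4 (mod 697)
11^8 ≡ 4^2 = 16 ≡ 16 (mod 697)
11^16 ≡ 16^2 = 256 ≡ 256 (mod 697)
11^32 ≡ 256^2 = 65536 ≡ 18 (mod 697)
11^64 ≡ 18^2 = 324 ≡ 324 (mod 697)
11^128 ≡ 324^2 = 104976 ≡ 426 (mod 697)
11^256 ≡ 426^2 = 181476 ≡ 256 (mod 697)
11^512 ≡ 256^2 = 65536 ≡ 18 (mod 697)
696 = 512 + 128 + 32 + 16 + 8 in binary powers of 2.
So 11^696 ≡ 18 · 426 · 18 · 256 · 16 ≡ 543 (mod 697).
Since 543 ≠ 1, base 11 is a Fermat witness: 697 is composite.

543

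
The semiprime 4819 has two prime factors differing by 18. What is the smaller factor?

Since p = q + 18, we have 4819 = q(q + 18), so q² + 18q − 4819 = 0.
Discriminant: 18² + 4·4819 = 324 + 19276 = 19600; √19600 = 140.
q = (−18 + 140)/2 = 61, and p = q + 18 = 79.
Check: 61 · 79 = 4819.

61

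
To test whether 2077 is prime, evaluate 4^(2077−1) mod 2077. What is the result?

4^1 ≡ 4 (mod 2077)
4^2 ≡ 4^2 = 16 ≡ 16 (mod 2077)
4^4 ≡ 16^2 = 256 ≡ 256 (mod 2077)
4^8 ≡ 256^2 = 65536 ≡ 1149 (mod 2077)
4^16 ≡ 1149^2 = 1320201 ≡ 1306 (mod 2077)
4^32 ≡ 1306^2 = 1705636 ≡ 419 (mod 2077)
4^64 ≡ 419^2 = 175561 ≡ 1093 (mod 2077)
4^128 ≡ 1093^2 = 1194649 ≡ 374 (mod 2077)
4^256 ≡ 374^2 = 139876 ≡ 717 (mod 2077)
4^512 ≡ 717^2 = 514089 ≡ 1070 (mod 2077)
4^1024 ≡ 1070^2 = 1144900 ≡ 473 (mod 2077)
4^2048 ≡ 473^2 = 223729 ≡ 1490 (mod 2077)
2076 = 2048 + 16 + 8 + 4 in binary powers of 2.
So 4^2076 ≡ 1490 · 1306 · 1149 · 256 ≡ 1027 (mod 2077).
Since 1027 ≠ 1, base 4 is a Fermat witness: 2077 is composite.

1027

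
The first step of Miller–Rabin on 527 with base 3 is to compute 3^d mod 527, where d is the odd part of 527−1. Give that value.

527 − 1 = 526 = 2^1 · 263, so d = 263.
3^1 ≡ 3 (mod 527)
3^2 ≡ 3^2 = 9 ≡ 9 (mod 527)
3^4 ≡ 9^2 = 81 ≡ 81 (mod 527)
3^8 ≡ 81^2 = 6561 ≡ 237 (mod 527)
3^16 ≡ 237^2 = 56169 ≡ 307 (mod 527)
3^32 ≡ 307^2 = 94249 ≡ 443 (mod 527)
3^64 ≡ 443^2 = 196249 ≡ 205 (mod 527)
3^128 ≡ 205^2 = 42025 ≡ 392 (mod 527)
3^256 ≡ 392^2 = 153664 ≡ 307 (mod 527)
263 = 256 + 4 + 2 + 1 in binary powers of 2.
So 3^263 ≡ 307 · 81 · 9 · 3 ≡ 11 (mod 527).
Squaring chain: 11; never reaches −1, so base 3 is a Miller–Rabin witness that 527 is composite.

11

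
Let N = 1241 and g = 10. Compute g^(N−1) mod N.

220

10^1 ≡ 10 (mod 1241)
10^2 ≡ 10^2 = 100 ≡ 100 (mod 1241)
10^4 ≡ 100^2 = 10000 ≡ 72 (mod 1241)
10^8 ≡ 72^2 = 5184 ≡ 220 (mod 1241)
10^16 ≡ 220^2 = 48400 ≡ 1 (mod 1241)
10^32 ≡ 1^2 = 1 ≡ 1 (mod 1241)
10^64 ≡ 1^2 = 1 ≡ 1 (mod 1241)
10^128 ≡ 1^2 = 1 ≡ 1 (mod 1241)
10^256 ≡ 1^2 = 1 ≡ 1 (mod 1241)
10^512 ≡ 1^2 = 1 ≡ 1 (mod 1241)
10^1024 ≡ 1^2 = 1 ≡ 1 (mod 1241)
1240 = 1024 + 128 + 64 + 16 + 8 in binary powers of 2.
So 10^1240 ≡ 1 · 1 · 1 · 1 · 220 ≡ 220 (mod 1241).
Since 220 ≠ 1, base 10 is a Fermat witness: 1241 is composite.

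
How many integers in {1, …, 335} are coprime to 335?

264

Factor: 335 = 5 · 67.
φ(335) = (5−1) · (67−1) = 4 · 66 = 264.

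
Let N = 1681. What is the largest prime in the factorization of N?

41

1681 = 41 · 41
41 = 41 · 1
So 1681 = 41^2; the largest prime factor is 41.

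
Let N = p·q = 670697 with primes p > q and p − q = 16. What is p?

827

Since p = q + 16, we have 670697 = q(q + 16), so q² + 16q − 670697 = 0.
Discriminant: 16² + 4·670697 = 256 + 2682788 = 2683044; √2683044 = 1638.
q = (−16 + 1638)/2 = 811, and p = q + 16 = 827.
Check: 811 · 827 = 670697.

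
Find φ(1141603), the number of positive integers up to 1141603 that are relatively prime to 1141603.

Factor: 1141603 = 89 · 101 · 127.
φ(1141603) = (89−1) · (101−1) · (127−1) = 88 · 100 · 126 = 1108800.

1108800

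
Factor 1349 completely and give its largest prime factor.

71

1349 = 19 · 71
71 is prime.
So 1349 = 19 · 71; the largest prime factor is 71.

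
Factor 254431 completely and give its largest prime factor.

254431 = 43 · 5917
5917 = 61 · 97
97 is prime.
So 254431 = 43 · 61 · 97; the largest prime factor is 97.

97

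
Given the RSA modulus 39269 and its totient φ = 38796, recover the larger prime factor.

φ(n) = (p−1)(q−1) = n − (p+q) + 1, so p + q = 39269 − 38796 + 1 = 474.
p and q are the roots of t² − 474t + 39269 = 0.
Discriminant: 474² − 4·39269 = 224676 − 157076 = 67600; √67600 = 260.
q = (474 − 260)/2 = 107, p = (474 + 260)/2 = 367.
Check: 107 · 367 = 39269.

367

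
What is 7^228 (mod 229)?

7^1 ≡ 7 (mod 229)
7^2 ≡ 7^2 = 49 ≡ 49 (mod 229)
7^4 ≡ 49^2 = 2401 ≡ 111 (mod 229)
7^8 ≡ 111^2 = 12321 ≡ 184 (mod 229)
7^16 ≡ 184^2 = 33856 ≡ 193 (mod 229)
7^32 ≡ 193^2 = 37249 ≡ 151 (mod 229)
7^64 ≡ 151^2 = 22801 ≡ 130 (mod 229)
7^128 ≡ 130^2 = 16900 ≡ 183 (mod 229)
228 = 128 + 64 + 32 + 4 in binary powers of 2.
So 7^228 ≡ 183 · 130 · 151 · 111 ≡ 1 (mod 229).
Since the result is 1, base 7 gives no evidence that 229 is composite.

1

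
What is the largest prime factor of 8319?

8319 = 3 · 2773
2773 = 47 · 59
59 is prime.
So 8319 = 3 · 47 · 59; the largest prime factor is 59.

59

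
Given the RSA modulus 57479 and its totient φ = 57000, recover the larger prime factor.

φ(n) = (p−1)(q−1) = n − (p+q) + 1, so p + q = 57479 − 57000 + 1 = 480.
p and q are the roots of t² − 480t + 57479 = 0.
Discriminant: 480² − 4·57479 = 230400 − 229916 = 484; √484 = 22.
q = (480 − 22)/2 = 229, p = (480 + 22)/2 = 251.
Check: 229 · 251 = 57479.

251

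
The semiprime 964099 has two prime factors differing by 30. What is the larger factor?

997

Since p = q + 30, we have 964099 = q(q + 30), so q² + 30q − 964099 = 0.
Discriminant: 30² + 4·964099 = 900 + 3856396 = 3857296; √3857296 = 1964.
q = (−30 + 1964)/2 = 967, and p = q + 30 = 997.
Check: 967 · 997 = 964099.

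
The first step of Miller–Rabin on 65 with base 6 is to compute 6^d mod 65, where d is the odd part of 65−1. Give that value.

65 − 1 = 64 = 2^6 · 1, so d = 1.
6^1 ≡ 6 (mod 65)
1 = 1 in binary powers of 2.
So 6^1 ≡ 6 ≡ 6 (mod 65).
Squaring chain: 6 → 36 → 61 → 16 → 61 → 16; never reaches −1, so base 6 is a Miller–Rabin witness that 65 is composite.

6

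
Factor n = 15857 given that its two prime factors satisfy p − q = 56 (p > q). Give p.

Since p = q + 56, we have 15857 = q(q + 56), so q² + 56q − 15857 = 0.
Discriminant: 56² + 4·15857 = 3136 + 63428 = 66564; √66564 = 258.
q = (−56 + 258)/2 = 101, and p = q + 56 = 157.
Check: 101 · 157 = 15857.

157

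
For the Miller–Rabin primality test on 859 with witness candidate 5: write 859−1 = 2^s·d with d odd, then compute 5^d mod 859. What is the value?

1

859 − 1 = 858 = 2^1 · 429, so d = 429.
5^1 ≡ 5 (mod 859)
5^2 ≡ 5^2 = 25 ≡ 25 (mod 859)
5^4 ≡ 25^2 = 625 ≡ 625 (mod 859)
5^8 ≡ 625^2 = 390625 ≡ 639 (mod 859)
5^16 ≡ 639^2 = 408321 ≡ 296 (mod 859)
5^32 ≡ 296^2 = 87616 ≡ 857 (mod 859)
5^64 ≡ 857^2 = 734449 ≡ 4 (mod 859)
5^128 ≡ 4^2 = 16 ≡ 16 (mod 859)
5^256 ≡ 16^2 = 256 ≡ 256 (mod 859)
429 = 256 + 128 + 32 + 8 + 4 + 1 in binary powers of 2.
So 5^429 ≡ 256 · 16 · 857 · 639 · 625 · 5 ≡ 1 (mod 859).
Since 5^d ≡ 1 (mod 859), base 5 does not prove 859 composite.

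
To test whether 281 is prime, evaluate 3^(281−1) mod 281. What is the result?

1

3^1 ≡ 3 (mod 281)
3^2 ≡ 3^2 = 9 ≡ 9 (mod 281)
3^4 ≡ 9^2 = 81 ≡ 81 (mod 281)
3^8 ≡ 81^2 = 6561 ≡ 98 (mod 281)
3^16 ≡ 98^2 = 9604 ≡ 50 (mod 281)
3^32 ≡ 50^2 = 2500 ≡ 252 (mod 281)
3^64 ≡ 252^2 = 63504 ≡ 279 (mod 281)
3^128 ≡ 279^2 = 77841 ≡ 4 (mod 281)
3^256 ≡ 4^2 = 16 ≡ 16 (mod 281)
280 = 256 + 16 + 8 in binary powers of 2.
So 3^280 ≡ 16 · 50 · 98 ≡ 1 (mod 281).
Since the result is 1, base 3 gives no evidence that 281 is composite.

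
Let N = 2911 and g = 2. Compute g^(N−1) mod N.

2^1 ≡ 2 (mod 2911)
2^2 ≡ 2^2 = 4 ≡ 4 (mod 2911)
2^4 ≡ 4^2 = 16 ≡ 16 (mod 2911)
2^8 ≡ 16^2 = 256 ≡ 256 (mod 2911)
2^16 ≡ 256^2 = 65536 ≡ 1494 (mod 2911)
2^32 ≡ 1494^2 = 2232036 ≡ 2210 (mod 2911)
2^64 ≡ 2210^2 = 4884100 ≡ 2353 (mod 2911)
2^128 ≡ 2353^2 = 5536609 ≡ 2798 (mod 2911)
2^256 ≡ 2798^2 = 7828804 ≡ 1125 (mod 2911)
2^512 ≡ 1125^2 = 1265625 ≡ 2251 (mod 2911)
2^1024 ≡ 2251^2 = 5067001 ≡ 1861 (mod 2911)
2^2048 ≡ 1861^2 = 3463321 ≡ 2142 (mod 2911)
2910 = 2048 + 512 + 256 + 64 + 16 + 8 + 4 + 2 in binary powers of 2.
So 2^2910 ≡ 2142 · 2251 · 1125 · 2353 · 1494 · 256 · 16 · 4 ≡ 245 (mod 2911).
Since 245 ≠ 1, base 2 is a Fermat witness: 2911 is composite.

245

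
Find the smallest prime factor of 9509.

37

9509 is odd.
Digit sum 23, not divisible by 3.
Ends in 9: not divisible by 5.
7: 9509 = 7·1358 + 3
11: 9509 = 11·864 + 5
13: 9509 = 13·731 + 6
17: 9509 = 17·559 + 6
19: 9509 = 19·500 + 9
23: 9509 = 23·413 + 10
29: 9509 = 29·327 + 26
31: 9509 = 31·306 + 23
37: 9509 = 37·257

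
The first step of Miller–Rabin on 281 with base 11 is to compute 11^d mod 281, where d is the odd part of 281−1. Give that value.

221

281 − 1 = 280 = 2^3 · 35, so d = 35.
11^1 ≡ 11 (mod 281)
11^2 ≡ 11^2 = 121 ≡ 121 (mod 281)
11^4 ≡ 121^2 = 14641 ≡ 29 (mod 281)
11^8 ≡ 29^2 = 841 ≡ 279 (mod 281)
11^16 ≡ 279^2 = 77841 ≡ 4 (mod 281)
11^32 ≡ 4^2 = 16 ≡ 16 (mod 281)
35 = 32 + 2 + 1 in binary powers of 2.
So 11^35 ≡ 16 · 121 · 11 ≡ 221 (mod 281).
Squaring chain: 221 → 228 → 280; reaches −1, so base 11 does not prove 281 composite.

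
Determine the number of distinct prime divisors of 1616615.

6

1616615 = 5 · 323323
323323 = 7 · 46189
46189 = 11 · 4199
4199 = 13 · 323
323 = 17 · 19
1616615 = 5 · 7 · 11 · 13 · 17 · 19, which has 6 distinct prime factors.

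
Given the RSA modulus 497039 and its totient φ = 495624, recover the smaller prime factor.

643

φ(n) = (p−1)(q−1) = n − (p+q) + 1, so p + q = 497039 − 495624 + 1 = 1416.
p and q are the roots of t² − 1416t + 497039 = 0.
Discriminant: 1416² − 4·497039 = 2005056 − 1988156 = 16900; √16900 = 130.
q = (1416 − 130)/2 = 643, p = (1416 + 130)/2 = 773.
Check: 643 · 773 = 497039.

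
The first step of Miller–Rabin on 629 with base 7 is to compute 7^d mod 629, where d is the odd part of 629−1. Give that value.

629 − 1 = 628 = 2^2 · 157, so d = 157.
7^1 ≡ 7 (mod 629)
7^2 ≡ 7^2 = 49 ≡ 49 (mod 629)
7^4 ≡ 49^2 = 2401 ≡ 514 (mod 629)
7^8 ≡ 514^2 = 264196 ≡ 16 (mod 629)
7^16 ≡ 16^2 = 256 ≡ 256 (mod 629)
7^32 ≡ 256^2 = 65536 ≡ 120 (mod 629)
7^64 ≡ 120^2 = 14400 ≡ 562 (mod 629)
7^128 ≡ 562^2 = 315844 ≡ 86 (mod 629)
157 = 128 + 16 + 8 + 4 + 1 in binary powers of 2.
So 7^157 ≡ 86 · 256 · 16 · 514 · 7 ≡ 329 (mod 629).
Squaring chain: 329 → 53; never reaches −1, so base 7 is a Miller–Rabin witness that 629 is composite.

329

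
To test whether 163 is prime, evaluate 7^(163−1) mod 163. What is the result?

1

7^1 ≡ 7 (mod 163)
7^2 ≡ 7^2 = 49 ≡ 49 (mod 163)
7^4 ≡ 49^2 = 2401 ≡ 119 (mod 163)
7^8 ≡ 119^2 = 14161 ≡ 143 (mod 163)
7^16 ≡ 143^2 = 20449 ≡ 74 (mod 163)
7^32 ≡ 74^2 = 5476 ≡ 97 (mod 163)
7^64 ≡ 97^2 = 9409 ≡ 118 (mod 163)
7^128 ≡ 118^2 = 13924 ≡ 69 (mod 163)
162 = 128 + 32 + 2 in binary powers of 2.
So 7^162 ≡ 69 · 97 · 49 ≡ 1 (mod 163).
Since the result is 1, base 7 gives no evidence that 163 is composite.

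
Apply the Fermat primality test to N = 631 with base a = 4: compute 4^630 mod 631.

4^1 ≡ 4 (mod 631)
4^2 ≡ 4^2 = 16 ≡ 16 (mod 631)
4^4 ≡ 16^2 = 256 ≡ 256 (mod 631)
4^8 ≡ 256^2 = 65536 ≡ 543 (mod 631)
4^16 ≡ 543^2 = 294849 ≡ 172 (mod 631)
4^32 ≡ 172^2 = 29584 ≡ 558 (mod 631)
4^64 ≡ 558^2 = 311364 ≡ 281 (mod 631)
4^128 ≡ 281^2 = 78961 ≡ 86 (mod 631)
4^256 ≡ 86^2 = 7396 ≡ 455 (mod 631)
4^512 ≡ 455^2 = 207025 ≡ 57 (mod 631)
630 = 512 + 64 + 32 + 16 + 4 + 2 in binary powers of 2.
So 4^630 ≡ 57 · 281 · 558 · 172 · 256 · 16 ≡ 1 (mod 631).
Since the result is 1, base 4 gives no evidence that 631 is composite.

1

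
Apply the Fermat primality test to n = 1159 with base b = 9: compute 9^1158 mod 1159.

790

9^1 ≡ 9 (mod 1159)
9^2 ≡ 9^2 = 81 ≡ 81 (mod 1159)
9^4 ≡ 81^2 = 6561 ≡ 766 (mod 1159)
9^8 ≡ 766^2 = 586756 ≡ 302 (mod 1159)
9^16 ≡ 302^2 = 91204 ≡ 802 (mod 1159)
9^32 ≡ 802^2 = 643204 ≡ 1118 (mod 1159)
9^64 ≡ 1118^2 = 1249924 ≡ 522 (mod 1159)
9^128 ≡ 522^2 = 272484 ≡ 119 (mod 1159)
9^256 ≡ 119^2 = 14161 ≡ 253 (mod 1159)
9^512 ≡ 253^2 = 64009 ≡ 264 (mod 1159)
9^1024 ≡ 264^2 = 69696 ≡ 156 (mod 1159)
1158 = 1024 + 128 + 4 + 2 in binary powers of 2.
So 9^1158 ≡ 156 · 119 · 766 · 81 ≡ 790 (mod 1159).
Since 790 ≠ 1, base 9 is a Fermat witness: 1159 is composite.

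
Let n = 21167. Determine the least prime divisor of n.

61

21167 is odd.
Digit sum 17, not divisible by 3.
Ends in 7: not divisible by 5.
7: 21167 = 7·3023 + 6
11: 21167 = 11·1924 + 3
13: 21167 = 13·1628 + 3
17: 21167 = 17·1245 + 2
19: 21167 = 19·1114 + 1
23: 21167 = 23·920 + 7
29: 21167 = 29·729 + 26
31: 21167 = 31·682 + 25
37: 21167 = 37·572 + 3
41: 21167 = 41·516 + 11
43: 21167 = 43·492 + 11
47: 21167 = 47·450 + 17
53: 21167 = 53·399 + 20
59: 21167 = 59·358 + 45
61: 21167 = 61·347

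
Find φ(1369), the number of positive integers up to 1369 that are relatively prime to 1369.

Factor: 1369 = 37^2.
φ(1369) = 37^1·(37−1) = 1332.

1332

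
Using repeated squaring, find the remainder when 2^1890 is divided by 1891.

2^1 ≡ 2 (mod 1891)
2^2 ≡ 2^2 = 4 ≡ 4 (mod 1891)
2^4 ≡ 4^2 = 16 ≡ 16 (mod 1891)
2^8 ≡ 16^2 = 256 ≡ 256 (mod 1891)
2^16 ≡ 256^2 = 65536 ≡ 1242 (mod 1891)
2^32 ≡ 1242^2 = 1542564 ≡ 1399 (mod 1891)
2^64 ≡ 1399^2 = 1957201 ≡ 16 (mod 1891)
2^128 ≡ 16^2 = 256 ≡ 256 (mod 1891)
2^256 ≡ 256^2 = 65536 ≡ 1242 (mod 1891)
2^512 ≡ 1242^2 = 1542564 ≡ 1399 (mod 1891)
2^1024 ≡ 1399^2 = 1957201 ≡ 16 (mod 1891)
1890 = 1024 + 512 + 256 + 64 + 32 + 2 in binary powers of 2.
So 2^1890 ≡ 16 · 1399 · 1242 · 16 · 1399 · 4 ≡ 1768 (mod 1891).
Since 1768 ≠ 1, base 2 is a Fermat witness: 1891 is composite.

1768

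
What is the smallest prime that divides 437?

19

437 is odd.
Digit sum 14, not divisible by 3.
Ends in 7: not divisible by 5.
7: 437 = 7·62 + 3
11: 437 = 11·39 + 8
13: 437 = 13·33 + 8
17: 437 = 17·25 + 12
19: 437 = 19·23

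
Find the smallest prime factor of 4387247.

4387247 is odd.
Digit sum 35, not divisible by 3.
Ends in 7: not divisible by 5.
7: 4387247 = 7·626749 + 4
11: 4387247 = 11·398840 + 7
13: 4387247 = 13·337480 + 7
17: 4387247 = 17·258073 + 6
19: 4387247 = 19·230907 + 14
23: 4387247 = 23·190749 + 20
29: 4387247 = 29·151284 + 11
31: 4387247 = 31·141524 + 3
37: 4387247 = 37·118574 + 9
41: 4387247 = 41·107006 + 1
43: 4387247 = 43·102029

43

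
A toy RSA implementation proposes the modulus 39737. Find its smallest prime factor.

79

39737 is odd.
Digit sum 29, not divisible by 3.
Ends in 7: not divisible by 5.
7: 39737 = 7·5676 + 5
11: 39737 = 11·3612 + 5
13: 39737 = 13·3056 + 9
17: 39737 = 17·2337 + 8
19: 39737 = 19·2091 + 8
23: 39737 = 23·1727 + 16
29: 39737 = 29·1370 + 7
31: 39737 = 31·1281 + 26
37: 39737 = 37·1073 + 36
41: 39737 = 41·969 + 8
43: 39737 = 43·924 + 5
47: 39737 = 47·845 + 22
53: 39737 = 53·749 + 40
59: 39737 = 59·673 + 30
61: 39737 = 61·651 + 26
67: 39737 = 67·593 + 6
71: 39737 = 71·559 + 48
73: 39737 = 73·544 + 25
79: 39737 = 79·503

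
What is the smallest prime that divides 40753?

40753 is odd.
Digit sum 19, not divisible by 3.
Ends in 3: not divisible by 5.
7: 40753 = 7·5821 + 6
11: 40753 = 11·3704 + 9
13: 40753 = 13·3134 + 11
17: 40753 = 17·2397 + 4
19: 40753 = 19·2144 + 17
23: 40753 = 23·1771 + 20
29: 40753 = 29·1405 + 8
31: 40753 = 31·1314 + 19
37: 40753 = 37·1101 + 16
41: 40753 = 41·993 + 40
43: 40753 = 43·947 + 32
47: 40753 = 47·867 + 4
53: 40753 = 53·768 + 49
59: 40753 = 59·690 + 43
61: 40753 = 61·668 + 5
67: 40753 = 67·608 + 17
71: 40753 = 71·573 + 70
73: 40753 = 73·558 + 19
79: 40753 = 79·515 + 68
83: 40753 = 83·491

83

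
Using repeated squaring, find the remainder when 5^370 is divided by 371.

5^1 ≡ 5 (mod 371)
5^2 ≡ 5^2 = 25 ≡ 25 (mod 371)
5^4 ≡ 25^2 = 625 ≡ 254 (mod 371)
5^8 ≡ 254^2 = 64516 ≡ 333 (mod 371)
5^16 ≡ 333^2 = 110889 ≡ 331 (mod 371)
5^32 ≡ 331^2 = 109561 ≡ 116 (mod 371)
5^64 ≡ 116^2 = 13456 ≡ 100 (mod 371)
5^128 ≡ 100^2 = 10000 ≡ 354 (mod 371)
5^256 ≡ 354^2 = 125316 ≡ 289 (mod 371)
370 = 256 + 64 + 32 + 16 + 2 in binary powers of 2.
So 5^370 ≡ 289 · 100 · 116 · 331 · 25 ≡ 149 (mod 371).
Since 149 ≠ 1, base 5 is a Fermat witness: 371 is composite.

149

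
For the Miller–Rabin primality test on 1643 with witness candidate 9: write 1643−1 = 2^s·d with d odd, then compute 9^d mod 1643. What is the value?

1643 − 1 = 1642 = 2^1 · 821, so d = 821.
9^1 ≡ 9 (mod 1643)
9^2 ≡ 9^2 = 81 ≡ 81 (mod 1643)
9^4 ≡ 81^2 = 6561 ≡ 1632 (mod 1643)
9^8 ≡ 1632^2 = 2663424 ≡ 121 (mod 1643)
9^16 ≡ 121^2 = 14641 ≡ 1497 (mod 1643)
9^32 ≡ 1497^2 = 2241009 ≡ 1600 (mod 1643)
9^64 ≡ 1600^2 = 2560000 ≡ 206 (mod 1643)
9^128 ≡ 206^2 = 42436 ≡ 1361 (mod 1643)
9^256 ≡ 1361^2 = 1852321 ≡ 660 (mod 1643)
9^512 ≡ 660^2 = 435600 ≡ 205 (mod 1643)
821 = 512 + 256 + 32 + 16 + 4 + 1 in binary powers of 2.
So 9^821 ≡ 205 · 660 · 1600 · 1497 · 1632 · 9 ≡ 820 (mod 1643).
Squaring chain: 820; never reaches −1, so base 9 is a Miller–Rabin witness that 1643 is composite.

820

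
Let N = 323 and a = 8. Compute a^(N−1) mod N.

30

8^1 ≡ 8 (mod 323)
8^2 ≡ 8^2 = 64 ≡ 64 (mod 323)
8^4 ≡ 64^2 = 4096 ≡ 220 (mod 323)
8^8 ≡ 220^2 = 48400 ≡ 273 (mod 323)
8^16 ≡ 273^2 = 74529 ≡ 239 (mod 323)
8^32 ≡ 239^2 = 57121 ≡ 273 (mod 323)
8^64 ≡ 273^2 = 74529 ≡ 239 (mod 323)
8^128 ≡ 239^2 = 57121 ≡ 273 (mod 323)
8^256 ≡ 273^2 = 74529 ≡ 239 (mod 323)
322 = 256 + 64 + 2 in binary powers of 2.
So 8^322 ≡ 239 · 239 · 64 ≡ 30 (mod 323).
Since 30 ≠ 1, base 8 is a Fermat witness: 323 is composite.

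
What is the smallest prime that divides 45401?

45401 is odd.
Digit sum 14, not divisible by 3.
Ends in 1: not divisible by 5.
7: 45401 = 7·6485 + 6
11: 45401 = 11·4127 + 4
13: 45401 = 13·3492 + 5
17: 45401 = 17·2670 + 11
19: 45401 = 19·2389 + 10
23: 45401 = 23·1973 + 22
29: 45401 = 29·1565 + 16
31: 45401 = 31·1464 + 17
37: 45401 = 37·1227 + 2
41: 45401 = 41·1107 + 14
43: 45401 = 43·1055 + 36
47: 45401 = 47·965 + 46
53: 45401 = 53·856 + 33
59: 45401 = 59·769 + 30
61: 45401 = 61·744 + 17
67: 45401 = 67·677 + 42
71: 45401 = 71·639 + 32
73: 45401 = 73·621 + 68
79: 45401 = 79·574 + 55
83: 45401 = 83·547

83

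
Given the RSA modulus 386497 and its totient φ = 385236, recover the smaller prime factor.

φ(n) = (p−1)(q−1) = n − (p+q) + 1, so p + q = 386497 − 385236 + 1 = 1262.
p and q are the roots of t² − 1262t + 386497 = 0.
Discriminant: 1262² − 4·386497 = 1592644 − 1545988 = 46656; √46656 = 216.
q = (1262 − 216)/2 = 523, p = (1262 + 216)/2 = 739.
Check: 523 · 739 = 386497.

523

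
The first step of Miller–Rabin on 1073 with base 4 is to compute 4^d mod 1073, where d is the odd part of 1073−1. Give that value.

1073 − 1 = 1072 = 2^4 · 67, so d = 67.
4^1 ≡ 4 (mod 1073)
4^2 ≡ 4^2 = 16 ≡ 16 (mod 1073)
4^4 ≡ 16^2 = 256 ≡ 256 (mod 1073)
4^8 ≡ 256^2 = 65536 ≡ 83 (mod 1073)
4^16 ≡ 83^2 = 6889 ≡ 451 (mod 1073)
4^32 ≡ 451^2 = 203401 ≡ 604 (mod 1073)
4^64 ≡ 604^2 = 364816 ≡ 1069 (mod 1073)
67 = 64 + 2 + 1 in binary powers of 2.
So 4^67 ≡ 1069 · 16 · 4 ≡ 817 (mod 1073).
Squaring chain: 817 → 83 → 451 → 604; never reaches −1, so base 4 is a Miller–Rabin witness that 1073 is composite.

817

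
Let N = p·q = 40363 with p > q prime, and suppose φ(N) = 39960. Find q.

181

φ(n) = (p−1)(q−1) = n − (p+q) + 1, so p + q = 40363 − 39960 + 1 = 404.
p and q are the roots of t² − 404t + 40363 = 0.
Discriminant: 404² − 4·40363 = 163216 − 161452 = 1764; √1764 = 42.
q = (404 − 42)/2 = 181, p = (404 + 42)/2 = 223.
Check: 181 · 223 = 40363.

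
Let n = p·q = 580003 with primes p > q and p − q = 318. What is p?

937

Since p = q + 318, we have 580003 = q(q + 318), so q² + 318q − 580003 = 0.
Discriminant: 318² + 4·580003 = 101124 + 2320012 = 2421136; √2421136 = 1556.
q = (−318 + 1556)/2 = 619, and p = q + 318 = 937.
Check: 619 · 937 = 580003.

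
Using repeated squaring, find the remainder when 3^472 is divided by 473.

3^1 ≡ 3 (mod 473)
3^2 ≡ 3^2 = 9 ≡ 9 (mod 473)
3^4 ≡ 9^2 = 81 ≡ 81 (mod 473)
3^8 ≡ 81^2 = 6561 ≡ 412 (mod 473)
3^16 ≡ 412^2 = 169744 ≡ 410 (mod 473)
3^32 ≡ 410^2 = 168100 ≡ 185 (mod 473)
3^64 ≡ 185^2 = 34225 ≡ 169 (mod 473)
3^128 ≡ 169^2 = 28561 ≡ 181 (mod 473)
3^256 ≡ 181^2 = 32761 ≡ 124 (mod 473)
472 = 256 + 128 + 64 + 16 + 8 in binary powers of 2.
So 3^472 ≡ 124 · 181 · 169 · 410 · 412 ≡ 53 (mod 473).
Since 53 ≠ 1, base 3 is a Fermat witness: 473 is composite.

53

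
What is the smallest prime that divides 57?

57 is odd.
Digit sum 12, divisible by 3.

3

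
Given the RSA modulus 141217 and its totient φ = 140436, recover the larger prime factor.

φ(n) = (p−1)(q−1) = n − (p+q) + 1, so p + q = 141217 − 140436 + 1 = 782.
p and q are the roots of t² − 782t + 141217 = 0.
Discriminant: 782² − 4·141217 = 611524 − 564868 = 46656; √46656 = 216.
q = (782 − 216)/2 = 283, p = (782 + 216)/2 = 499.
Check: 283 · 499 = 141217.

499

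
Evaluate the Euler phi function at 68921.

67240

Factor: 68921 = 41^3.
φ(68921) = 41^2·(41−1) = 67240.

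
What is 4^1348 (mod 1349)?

215

4^1 ≡ 4 (mod 1349)
4^2 ≡ 4^2 = 16 ≡ 16 (mod 1349)
4^4 ≡ 16^2 = 256 ≡ 256 (mod 1349)
4^8 ≡ 256^2 = 65536 ≡ 784 (mod 1349)
4^16 ≡ 784^2 = 614656 ≡ 861 (mod 1349)
4^32 ≡ 861^2 = 741321 ≡ 720 (mod 1349)
4^64 ≡ 720^2 = 518400 ≡ 384 (mod 1349)
4^128 ≡ 384^2 = 147456 ≡ 415 (mod 1349)
4^256 ≡ 415^2 = 172225 ≡ 902 (mod 1349)
4^512 ≡ 902^2 = 813604 ≡ 157 (mod 1349)
4^1024 ≡ 157^2 = 24649 ≡ 367 (mod 1349)
1348 = 1024 + 256 + 64 + 4 in binary powers of 2.
So 4^1348 ≡ 367 · 902 · 384 · 256 ≡ 215 (mod 1349).
Since 215 ≠ 1, base 4 is a Fermat witness: 1349 is composite.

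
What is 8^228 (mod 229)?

8^1 ≡ 8 (mod 229)
8^2 ≡ 8^2 = 64 ≡ 64 (mod 229)
8^4 ≡ 64^2 = 4096 ≡ 203 (mod 229)
8^8 ≡ 203^2 = 41209 ≡ 218 (mod 229)
8^16 ≡ 218^2 = 47524 ≡ 121 (mod 229)
8^32 ≡ 121^2 = 14641 ≡ 214 (mod 229)
8^64 ≡ 214^2 = 45796 ≡ 225 (mod 229)
8^128 ≡ 225^2 = 50625 ≡ 16 (mod 229)
228 = 128 + 64 + 32 + 4 in binary powers of 2.
So 8^228 ≡ 16 · 225 · 214 · 203 ≡ 1 (mod 229).
Since the result is 1, base 8 gives no evidence that 229 is composite.

1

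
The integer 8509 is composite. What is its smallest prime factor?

8509 is odd.
Digit sum 22, not divisible by 3.
Ends in 9: not divisible by 5.
7: 8509 = 7·1215 + 4
11: 8509 = 11·773 + 6
13: 8509 = 13·654 + 7
17: 8509 = 17·500 + 9
19: 8509 = 19·447 + 16
23: 8509 = 23·369 + 22
29: 8509 = 29·293 + 12
31: 8509 = 31·274 + 15
37: 8509 = 37·229 + 36
41: 8509 = 41·207 + 22
43: 8509 = 43·197 + 38
47: 8509 = 47·181 + 2
53: 8509 = 53·160 + 29
59: 8509 = 59·144 + 13
61: 8509 = 61·139 + 30
67: 8509 = 67·127

67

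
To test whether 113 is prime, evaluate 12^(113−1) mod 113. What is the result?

1

12^1 ≡ 12 (mod 113)
12^2 ≡ 12^2 = 144 ≡ 31 (mod 113)
12^4 ≡ 31^2 = 961 ≡ 57 (mod 113)
12^8 ≡ 57^2 = 3249 ≡ 85 (mod 113)
12^16 ≡ 85^2 = 7225 ≡ 106 (mod 113)
12^32 ≡ 106^2 = 11236 ≡ 49 (mod 113)
12^64 ≡ 49^2 = 2401 ≡ 28 (mod 113)
112 = 64 + 32 + 16 in binary powers of 2.
So 12^112 ≡ 28 · 49 · 106 ≡ 1 (mod 113).
Since the result is 1, base 12 gives no evidence that 113 is composite.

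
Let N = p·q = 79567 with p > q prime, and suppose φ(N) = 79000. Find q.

φ(n) = (p−1)(q−1) = n − (p+q) + 1, so p + q = 79567 − 79000 + 1 = 568.
p and q are the roots of t² − 568t + 79567 = 0.
Discriminant: 568² − 4·79567 = 322624 − 318268 = 4356; √4356 = 66.
q = (568 − 66)/2 = 251, p = (568 + 66)/2 = 317.
Check: 251 · 317 = 79567.

251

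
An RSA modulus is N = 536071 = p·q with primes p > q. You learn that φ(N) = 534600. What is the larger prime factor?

φ(n) = (p−1)(q−1) = n − (p+q) + 1, so p + q = 536071 − 534600 + 1 = 1472.
p and q are the roots of t² − 1472t + 536071 = 0.
Discriminant: 1472² − 4·536071 = 2166784 − 2144284 = 22500; √22500 = 150.
q = (1472 − 150)/2 = 661, p = (1472 + 150)/2 = 811.
Check: 661 · 811 = 536071.

811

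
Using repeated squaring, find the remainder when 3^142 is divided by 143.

3^1 ≡ 3 (mod 143)
3^2 ≡ 3^2 = 9 ≡ 9 (mod 143)
3^4 ≡ 9^2 = 81 ≡ 81 (mod 143)
3^8 ≡ 81^2 = 6561 ≡ 126 (mod 143)
3^16 ≡ 126^2 = 15876 ≡ 3 (mod 143)
3^32 ≡ 3^2 = 9 ≡ 9 (mod 143)
3^64 ≡ 9^2 = 81 ≡ 81 (mod 143)
3^128 ≡ 81^2 = 6561 ≡ 126 (mod 143)
142 = 128 + 8 + 4 + 2 in binary powers of 2.
So 3^142 ≡ 126 · 126 · 81 · 9 ≡ 42 (mod 143).
Since 42 ≠ 1, base 3 is a Fermat witness: 143 is composite.

42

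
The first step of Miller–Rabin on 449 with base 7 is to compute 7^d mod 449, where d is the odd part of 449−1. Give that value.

449 − 1 = 448 = 2^6 · 7, so d = 7.
7^1 ≡ 7 (mod 449)
7^2 ≡ 7^2 = 49 ≡ 49 (mod 449)
7^4 ≡ 49^2 = 2401 ≡ 156 (mod 449)
7 = 4 + 2 + 1 in binary powers of 2.
So 7^7 ≡ 156 · 49 · 7 ≡ 77 (mod 449).
Squaring chain: 77 → 92 → 382 → 448 → 1 → 1; reaches −1, so base 7 does not prove 449 composite.

77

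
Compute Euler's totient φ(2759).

2640

Factor: 2759 = 31 · 89.
φ(2759) = (31−1) · (89−1) = 30 · 88 = 2640.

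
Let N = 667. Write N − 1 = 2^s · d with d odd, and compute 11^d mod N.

135

667 − 1 = 666 = 2^1 · 333, so d = 333.
11^1 ≡ 11 (mod 667)
11^2 ≡ 11^2 = 121 ≡ 121 (mod 667)
11^4 ≡ 121^2 = 14641 ≡ 634 (mod 667)
11^8 ≡ 634^2 = 401956 ≡ 422 (mod 667)
11^16 ≡ 422^2 = 178084 ≡ 662 (mod 667)
11^32 ≡ 662^2 = 438244 ≡ 25 (mod 667)
11^64 ≡ 25^2 = 625 ≡ 625 (mod 667)
11^128 ≡ 625^2 = 390625 ≡ 430 (mod 667)
11^256 ≡ 430^2 = 184900 ≡ 141 (mod 667)
333 = 256 + 64 + 8 + 4 + 1 in binary powers of 2.
So 11^333 ≡ 141 · 625 · 422 · 634 · 11 ≡ 135 (mod 667).
Squaring chain: 135; never reaches −1, so base 11 is a Miller–Rabin witness that 667 is composite.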